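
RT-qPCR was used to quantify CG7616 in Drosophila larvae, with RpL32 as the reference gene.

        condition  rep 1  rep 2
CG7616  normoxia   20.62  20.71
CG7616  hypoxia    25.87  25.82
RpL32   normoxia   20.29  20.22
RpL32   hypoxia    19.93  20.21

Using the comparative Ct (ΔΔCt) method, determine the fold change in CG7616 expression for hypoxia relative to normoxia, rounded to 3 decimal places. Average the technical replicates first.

0.024

Mean Ct: CG7616 normoxia 20.665; CG7616 hypoxia 25.845; RpL32 normoxia 20.255; RpL32 hypoxia 20.070
ΔCt(normoxia) = 20.665 − 20.255 = 0.410
ΔCt(hypoxia) = 25.845 − 20.070 = 5.775
ΔΔCt = 5.775 − 0.410 = 5.365
Fold change = 2^(−5.365) = 0.0243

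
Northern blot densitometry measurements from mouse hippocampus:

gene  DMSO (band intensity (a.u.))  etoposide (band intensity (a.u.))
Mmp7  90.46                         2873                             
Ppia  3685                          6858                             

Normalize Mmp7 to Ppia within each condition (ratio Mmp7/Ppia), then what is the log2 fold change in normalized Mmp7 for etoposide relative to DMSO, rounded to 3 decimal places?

Mmp7/Ppia (DMSO) = 90.46 / 3685 = 0.024548
Mmp7/Ppia (etoposide) = 2873 / 6858 = 0.41893
Fold change = 0.41893 / 0.024548 = 17.0655
log2(17.0655) = 4.0930

4.093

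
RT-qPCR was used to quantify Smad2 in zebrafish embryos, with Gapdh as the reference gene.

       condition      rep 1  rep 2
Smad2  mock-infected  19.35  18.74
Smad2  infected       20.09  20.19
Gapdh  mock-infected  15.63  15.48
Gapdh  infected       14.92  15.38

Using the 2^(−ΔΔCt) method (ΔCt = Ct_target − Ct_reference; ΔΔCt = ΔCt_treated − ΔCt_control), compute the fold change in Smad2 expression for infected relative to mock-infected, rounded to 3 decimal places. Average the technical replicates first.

Mean Ct: Smad2 mock-infected 19.045; Smad2 infected 20.140; Gapdh mock-infected 15.555; Gapdh infected 15.150
ΔCt(mock-infected) = 19.045 − 15.555 = 3.490
ΔCt(infected) = 20.140 − 15.150 = 4.990
ΔΔCt = 4.990 − 3.490 = 1.500
Fold change = 2^(−1.500) = 0.3536

0.354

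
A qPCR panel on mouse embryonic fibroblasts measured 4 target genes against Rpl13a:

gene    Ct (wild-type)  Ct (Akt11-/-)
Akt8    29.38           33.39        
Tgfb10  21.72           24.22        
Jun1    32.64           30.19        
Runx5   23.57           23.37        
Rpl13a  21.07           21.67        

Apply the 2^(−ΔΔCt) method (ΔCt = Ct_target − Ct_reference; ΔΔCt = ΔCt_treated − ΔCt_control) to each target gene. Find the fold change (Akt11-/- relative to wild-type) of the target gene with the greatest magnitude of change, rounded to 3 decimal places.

Akt8: ΔΔCt = (33.39−21.67) − (29.38−21.07) = 11.72 − 8.31 = 3.41; fold change = 2^-3.41 = 0.094
Tgfb10: ΔΔCt = (24.22−21.67) − (21.72−21.07) = 2.55 − 0.65 = 1.90; fold change = 2^-1.90 = 0.268
Jun1: ΔΔCt = (30.19−21.67) − (32.64−21.07) = 8.52 − 11.57 = -3.05; fold change = 2^3.05 = 8.282
Runx5: ΔΔCt = (23.37−21.67) − (23.57−21.07) = 1.70 − 2.50 = -0.80; fold change = 2^0.80 = 1.741
Akt8 has the largest |ΔΔCt| = 3.41.

0.094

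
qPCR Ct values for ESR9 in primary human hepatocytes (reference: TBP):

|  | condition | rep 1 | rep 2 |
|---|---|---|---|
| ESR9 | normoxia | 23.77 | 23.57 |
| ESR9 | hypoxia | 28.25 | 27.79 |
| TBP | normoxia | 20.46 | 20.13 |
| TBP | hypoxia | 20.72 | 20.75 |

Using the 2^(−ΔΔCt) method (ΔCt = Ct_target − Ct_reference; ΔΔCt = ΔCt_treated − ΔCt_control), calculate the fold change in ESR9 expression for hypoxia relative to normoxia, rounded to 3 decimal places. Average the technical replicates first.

Mean Ct: ESR9 normoxia 23.670; ESR9 hypoxia 28.020; TBP normoxia 20.295; TBP hypoxia 20.735
ΔCt(normoxia) = 23.670 − 20.295 = 3.375
ΔCt(hypoxia) = 28.020 − 20.735 = 7.285
ΔΔCt = 7.285 − 3.375 = 3.910
Fold change = 2^(−3.910) = 0.0665

0.067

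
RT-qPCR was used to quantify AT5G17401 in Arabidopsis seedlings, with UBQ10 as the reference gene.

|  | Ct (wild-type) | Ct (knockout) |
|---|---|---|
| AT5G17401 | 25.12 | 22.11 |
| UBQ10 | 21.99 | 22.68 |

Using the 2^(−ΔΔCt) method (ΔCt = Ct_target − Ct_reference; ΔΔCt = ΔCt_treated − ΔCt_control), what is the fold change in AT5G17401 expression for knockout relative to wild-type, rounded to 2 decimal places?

13.00

ΔCt(wild-type) = 25.120 − 21.990 = 3.130
ΔCt(knockout) = 22.110 − 22.680 = -0.570
ΔΔCt = -0.570 − 3.130 = -3.700
Fold change = 2^(−(-3.700)) = 2^3.700 = 12.996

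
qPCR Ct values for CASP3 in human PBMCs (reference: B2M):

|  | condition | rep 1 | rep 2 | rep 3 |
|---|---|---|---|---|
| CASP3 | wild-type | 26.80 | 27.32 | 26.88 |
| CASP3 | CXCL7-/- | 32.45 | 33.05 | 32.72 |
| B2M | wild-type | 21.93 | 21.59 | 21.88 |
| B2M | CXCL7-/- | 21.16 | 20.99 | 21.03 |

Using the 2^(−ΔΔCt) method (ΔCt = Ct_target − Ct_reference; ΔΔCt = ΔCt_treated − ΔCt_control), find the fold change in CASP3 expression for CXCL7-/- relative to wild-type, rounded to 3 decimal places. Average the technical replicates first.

0.011

Mean Ct: CASP3 wild-type 27.000; CASP3 CXCL7-/- 32.740; B2M wild-type 21.800; B2M CXCL7-/- 21.060
ΔCt(wild-type) = 27.000 − 21.800 = 5.200
ΔCt(CXCL7-/-) = 32.740 − 21.060 = 11.680
ΔΔCt = 11.680 − 5.200 = 6.480
Fold change = 2^(−6.480) = 0.0112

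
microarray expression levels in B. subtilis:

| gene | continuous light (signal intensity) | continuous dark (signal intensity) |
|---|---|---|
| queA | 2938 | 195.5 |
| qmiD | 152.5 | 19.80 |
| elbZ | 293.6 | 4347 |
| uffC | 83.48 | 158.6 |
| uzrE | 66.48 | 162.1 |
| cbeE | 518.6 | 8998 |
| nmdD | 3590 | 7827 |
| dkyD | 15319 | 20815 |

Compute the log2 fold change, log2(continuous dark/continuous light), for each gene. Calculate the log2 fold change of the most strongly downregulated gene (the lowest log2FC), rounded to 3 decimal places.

log2(195.5/2938) = -3.910  (queA)
log2(19.80/152.5) = -2.945  (qmiD)
log2(4347/293.6) = 3.888  (elbZ)
log2(158.6/83.48) = 0.926  (uffC)
log2(162.1/66.48) = 1.286  (uzrE)
log2(8998/518.6) = 4.117  (cbeE)
log2(7827/3590) = 1.124  (nmdD)
log2(20815/15319) = 0.442  (dkyD)
queA is most strongly downregulated.

-3.910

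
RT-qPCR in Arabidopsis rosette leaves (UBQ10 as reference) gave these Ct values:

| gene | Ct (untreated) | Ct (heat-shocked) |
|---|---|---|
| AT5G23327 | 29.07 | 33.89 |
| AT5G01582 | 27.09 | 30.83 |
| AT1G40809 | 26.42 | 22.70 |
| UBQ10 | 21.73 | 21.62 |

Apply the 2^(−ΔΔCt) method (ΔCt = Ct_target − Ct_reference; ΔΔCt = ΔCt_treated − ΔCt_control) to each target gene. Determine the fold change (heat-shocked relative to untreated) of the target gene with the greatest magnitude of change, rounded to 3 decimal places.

0.033

AT5G23327: ΔΔCt = (33.89−21.62) − (29.07−21.73) = 12.27 − 7.34 = 4.93; fold change = 2^-4.93 = 0.033
AT5G01582: ΔΔCt = (30.83−21.62) − (27.09−21.73) = 9.21 − 5.36 = 3.85; fold change = 2^-3.85 = 0.069
AT1G40809: ΔΔCt = (22.70−21.62) − (26.42−21.73) = 1.08 − 4.69 = -3.61; fold change = 2^3.61 = 12.210
AT5G23327 has the largest |ΔΔCt| = 4.93.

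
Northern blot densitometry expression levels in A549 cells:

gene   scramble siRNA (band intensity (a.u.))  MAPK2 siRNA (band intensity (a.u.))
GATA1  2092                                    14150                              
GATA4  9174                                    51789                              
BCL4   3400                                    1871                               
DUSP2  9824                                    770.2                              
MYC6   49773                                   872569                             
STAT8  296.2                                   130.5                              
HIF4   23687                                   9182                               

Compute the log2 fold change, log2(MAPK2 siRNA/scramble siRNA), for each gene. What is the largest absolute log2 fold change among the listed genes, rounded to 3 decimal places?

4.132

log2(14150/2092) = 2.758  (GATA1)
log2(51789/9174) = 2.497  (GATA4)
log2(1871/3400) = -0.862  (BCL4)
log2(770.2/9824) = -3.673  (DUSP2)
log2(872569/49773) = 4.132  (MYC6)
log2(130.5/296.2) = -1.183  (STAT8)
log2(9182/23687) = -1.367  (HIF4)
The largest magnitude belongs to MYC6.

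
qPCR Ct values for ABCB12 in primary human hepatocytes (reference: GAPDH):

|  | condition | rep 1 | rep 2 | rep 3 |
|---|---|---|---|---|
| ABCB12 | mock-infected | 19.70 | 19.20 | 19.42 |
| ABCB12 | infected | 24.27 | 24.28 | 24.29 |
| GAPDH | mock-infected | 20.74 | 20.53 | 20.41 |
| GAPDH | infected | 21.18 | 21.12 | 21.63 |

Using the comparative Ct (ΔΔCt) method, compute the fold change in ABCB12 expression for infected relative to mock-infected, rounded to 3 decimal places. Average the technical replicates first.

Mean Ct: ABCB12 mock-infected 19.440; ABCB12 infected 24.280; GAPDH mock-infected 20.560; GAPDH infected 21.310
ΔCt(mock-infected) = 19.440 − 20.560 = -1.120
ΔCt(infected) = 24.280 − 21.310 = 2.970
ΔΔCt = 2.970 − (-1.120) = 4.090
Fold change = 2^(−4.090) = 0.0587

0.059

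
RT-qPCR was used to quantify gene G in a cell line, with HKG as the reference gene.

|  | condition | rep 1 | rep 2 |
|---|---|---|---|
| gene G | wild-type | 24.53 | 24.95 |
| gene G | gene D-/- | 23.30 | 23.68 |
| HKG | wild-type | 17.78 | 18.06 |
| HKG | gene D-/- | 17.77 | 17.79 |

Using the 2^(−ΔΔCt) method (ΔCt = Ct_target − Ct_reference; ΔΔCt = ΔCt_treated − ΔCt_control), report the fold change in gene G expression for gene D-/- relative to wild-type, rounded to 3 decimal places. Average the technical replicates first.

Mean Ct: gene G wild-type 24.740; gene G gene D-/- 23.490; HKG wild-type 17.920; HKG gene D-/- 17.780
ΔCt(wild-type) = 24.740 − 17.920 = 6.820
ΔCt(gene D-/-) = 23.490 − 17.780 = 5.710
ΔΔCt = 5.710 − 6.820 = -1.110
Fold change = 2^(−(-1.110)) = 2^1.110 = 2.1585

2.158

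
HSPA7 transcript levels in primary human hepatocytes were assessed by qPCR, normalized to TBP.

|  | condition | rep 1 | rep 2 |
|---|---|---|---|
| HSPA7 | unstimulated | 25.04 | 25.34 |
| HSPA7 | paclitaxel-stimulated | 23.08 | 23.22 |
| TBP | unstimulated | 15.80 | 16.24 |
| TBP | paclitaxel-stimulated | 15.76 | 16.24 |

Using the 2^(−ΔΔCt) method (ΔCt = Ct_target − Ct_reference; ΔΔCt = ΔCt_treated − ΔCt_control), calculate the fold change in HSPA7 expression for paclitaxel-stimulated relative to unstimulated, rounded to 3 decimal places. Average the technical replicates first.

Mean Ct: HSPA7 unstimulated 25.190; HSPA7 paclitaxel-stimulated 23.150; TBP unstimulated 16.020; TBP paclitaxel-stimulated 16.000
ΔCt(unstimulated) = 25.190 − 16.020 = 9.170
ΔCt(paclitaxel-stimulated) = 23.150 − 16.000 = 7.150
ΔΔCt = 7.150 − 9.170 = -2.020
Fold change = 2^(−(-2.020)) = 2^2.020 = 4.0558

4.056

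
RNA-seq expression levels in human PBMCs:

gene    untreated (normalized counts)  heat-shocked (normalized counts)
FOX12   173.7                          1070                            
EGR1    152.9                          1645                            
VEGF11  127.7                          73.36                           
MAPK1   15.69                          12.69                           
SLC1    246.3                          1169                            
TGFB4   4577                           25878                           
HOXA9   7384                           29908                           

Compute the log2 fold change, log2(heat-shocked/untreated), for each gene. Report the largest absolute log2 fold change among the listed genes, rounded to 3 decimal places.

log2(1070/173.7) = 2.623  (FOX12)
log2(1645/152.9) = 3.427  (EGR1)
log2(73.36/127.7) = -0.800  (VEGF11)
log2(12.69/15.69) = -0.306  (MAPK1)
log2(1169/246.3) = 2.247  (SLC1)
log2(25878/4577) = 2.499  (TGFB4)
log2(29908/7384) = 2.018  (HOXA9)
The largest magnitude belongs to EGR1.

3.427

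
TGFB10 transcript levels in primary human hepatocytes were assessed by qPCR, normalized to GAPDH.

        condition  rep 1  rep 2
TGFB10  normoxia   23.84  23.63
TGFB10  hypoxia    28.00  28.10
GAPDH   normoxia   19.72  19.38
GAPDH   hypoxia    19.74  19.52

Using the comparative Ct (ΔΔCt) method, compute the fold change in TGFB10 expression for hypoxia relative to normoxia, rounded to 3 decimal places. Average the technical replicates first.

0.053

Mean Ct: TGFB10 normoxia 23.735; TGFB10 hypoxia 28.050; GAPDH normoxia 19.550; GAPDH hypoxia 19.630
ΔCt(normoxia) = 23.735 − 19.550 = 4.185
ΔCt(hypoxia) = 28.050 − 19.630 = 8.420
ΔΔCt = 8.420 − 4.185 = 4.235
Fold change = 2^(−4.235) = 0.0531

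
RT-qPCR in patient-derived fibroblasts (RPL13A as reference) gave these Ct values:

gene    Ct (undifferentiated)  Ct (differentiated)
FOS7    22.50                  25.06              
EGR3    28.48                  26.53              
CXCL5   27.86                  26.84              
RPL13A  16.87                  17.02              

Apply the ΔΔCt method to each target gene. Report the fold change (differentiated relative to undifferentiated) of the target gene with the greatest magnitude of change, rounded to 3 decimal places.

FOS7: ΔΔCt = (25.06−17.02) − (22.50−16.87) = 8.04 − 5.63 = 2.41; fold change = 2^-2.41 = 0.188
EGR3: ΔΔCt = (26.53−17.02) − (28.48−16.87) = 9.51 − 11.61 = -2.10; fold change = 2^2.10 = 4.287
CXCL5: ΔΔCt = (26.84−17.02) − (27.86−16.87) = 9.82 − 10.99 = -1.17; fold change = 2^1.17 = 2.250
FOS7 has the largest |ΔΔCt| = 2.41.

0.188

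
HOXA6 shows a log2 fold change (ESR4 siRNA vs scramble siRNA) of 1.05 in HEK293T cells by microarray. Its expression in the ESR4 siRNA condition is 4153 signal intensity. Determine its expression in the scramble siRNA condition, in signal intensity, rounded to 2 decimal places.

2005.77

Fold change = 2^(1.05) = 2.0705
scramble siRNA expression = 4153 / 2.0705 = 2005.77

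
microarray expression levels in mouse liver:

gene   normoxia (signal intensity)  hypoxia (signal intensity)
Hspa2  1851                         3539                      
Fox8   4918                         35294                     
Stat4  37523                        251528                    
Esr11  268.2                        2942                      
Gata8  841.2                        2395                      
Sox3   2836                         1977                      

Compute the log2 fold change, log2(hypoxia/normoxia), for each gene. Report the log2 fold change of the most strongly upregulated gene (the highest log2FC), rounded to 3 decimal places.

log2(3539/1851) = 0.935  (Hspa2)
log2(35294/4918) = 2.843  (Fox8)
log2(251528/37523) = 2.745  (Stat4)
log2(2942/268.2) = 3.455  (Esr11)
log2(2395/841.2) = 1.510  (Gata8)
log2(1977/2836) = -0.521  (Sox3)
Esr11 is most strongly upregulated.

3.455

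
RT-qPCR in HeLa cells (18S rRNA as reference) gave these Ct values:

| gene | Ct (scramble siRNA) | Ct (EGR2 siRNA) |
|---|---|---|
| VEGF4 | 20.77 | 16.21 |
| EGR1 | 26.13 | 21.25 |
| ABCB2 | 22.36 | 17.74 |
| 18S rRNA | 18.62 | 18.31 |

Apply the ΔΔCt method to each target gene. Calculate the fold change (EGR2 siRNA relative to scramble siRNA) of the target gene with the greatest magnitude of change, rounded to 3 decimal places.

VEGF4: ΔΔCt = (16.21−18.31) − (20.77−18.62) = -2.10 − 2.15 = -4.25; fold change = 2^4.25 = 19.027
EGR1: ΔΔCt = (21.25−18.31) − (26.13−18.62) = 2.94 − 7.51 = -4.57; fold change = 2^4.57 = 23.752
ABCB2: ΔΔCt = (17.74−18.31) − (22.36−18.62) = -0.57 − 3.74 = -4.31; fold change = 2^4.31 = 19.835
EGR1 has the largest |ΔΔCt| = 4.57.

23.752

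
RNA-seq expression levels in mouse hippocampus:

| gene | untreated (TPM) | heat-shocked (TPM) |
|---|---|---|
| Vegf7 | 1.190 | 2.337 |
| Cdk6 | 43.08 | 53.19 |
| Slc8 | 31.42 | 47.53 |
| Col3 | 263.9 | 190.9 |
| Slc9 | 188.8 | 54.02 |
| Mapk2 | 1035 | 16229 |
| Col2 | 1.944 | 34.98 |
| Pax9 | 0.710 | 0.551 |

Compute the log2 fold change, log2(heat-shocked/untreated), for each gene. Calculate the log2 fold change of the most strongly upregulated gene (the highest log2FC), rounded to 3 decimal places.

4.169

log2(2.337/1.190) = 0.974  (Vegf7)
log2(53.19/43.08) = 0.304  (Cdk6)
log2(47.53/31.42) = 0.597  (Slc8)
log2(190.9/263.9) = -0.467  (Col3)
log2(54.02/188.8) = -1.805  (Slc9)
log2(16229/1035) = 3.971  (Mapk2)
log2(34.98/1.944) = 4.169  (Col2)
log2(0.551/0.710) = -0.366  (Pax9)
Col2 is most strongly upregulated.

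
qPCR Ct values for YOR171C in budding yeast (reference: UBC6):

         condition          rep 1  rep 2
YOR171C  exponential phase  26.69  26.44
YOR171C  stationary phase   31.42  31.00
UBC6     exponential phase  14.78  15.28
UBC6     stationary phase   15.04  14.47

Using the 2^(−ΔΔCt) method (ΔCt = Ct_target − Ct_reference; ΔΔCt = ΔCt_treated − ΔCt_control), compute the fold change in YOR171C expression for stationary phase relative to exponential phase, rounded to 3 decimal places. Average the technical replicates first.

Mean Ct: YOR171C exponential phase 26.565; YOR171C stationary phase 31.210; UBC6 exponential phase 15.030; UBC6 stationary phase 14.755
ΔCt(exponential phase) = 26.565 − 15.030 = 11.535
ΔCt(stationary phase) = 31.210 − 14.755 = 16.455
ΔΔCt = 16.455 − 11.535 = 4.920
Fold change = 2^(−4.920) = 0.0330

0.033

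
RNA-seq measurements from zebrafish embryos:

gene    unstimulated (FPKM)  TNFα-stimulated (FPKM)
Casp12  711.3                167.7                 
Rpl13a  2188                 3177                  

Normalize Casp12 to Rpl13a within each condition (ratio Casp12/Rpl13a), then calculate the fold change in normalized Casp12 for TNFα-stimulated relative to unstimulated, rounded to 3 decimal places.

0.162

Casp12/Rpl13a (unstimulated) = 711.3 / 2188 = 0.32509
Casp12/Rpl13a (TNFα-stimulated) = 167.7 / 3177 = 0.052786
Fold change = 0.052786 / 0.32509 = 0.1624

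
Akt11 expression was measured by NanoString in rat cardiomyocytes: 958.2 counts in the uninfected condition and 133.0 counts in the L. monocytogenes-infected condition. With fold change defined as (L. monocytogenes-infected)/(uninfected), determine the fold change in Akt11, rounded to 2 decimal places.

Fold change = 133.0 / 958.2 = 0.139
Akt11 is downregulated.

0.14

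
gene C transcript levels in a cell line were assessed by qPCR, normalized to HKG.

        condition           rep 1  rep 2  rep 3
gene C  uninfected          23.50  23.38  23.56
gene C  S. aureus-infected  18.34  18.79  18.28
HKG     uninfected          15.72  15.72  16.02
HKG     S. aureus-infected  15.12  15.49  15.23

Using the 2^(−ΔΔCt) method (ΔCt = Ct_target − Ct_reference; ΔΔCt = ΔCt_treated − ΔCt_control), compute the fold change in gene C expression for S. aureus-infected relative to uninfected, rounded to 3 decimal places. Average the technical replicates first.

22.162

Mean Ct: gene C uninfected 23.480; gene C S. aureus-infected 18.470; HKG uninfected 15.820; HKG S. aureus-infected 15.280
ΔCt(uninfected) = 23.480 − 15.820 = 7.660
ΔCt(S. aureus-infected) = 18.470 − 15.280 = 3.190
ΔΔCt = 3.190 − 7.660 = -4.470
Fold change = 2^(−(-4.470)) = 2^4.470 = 22.1618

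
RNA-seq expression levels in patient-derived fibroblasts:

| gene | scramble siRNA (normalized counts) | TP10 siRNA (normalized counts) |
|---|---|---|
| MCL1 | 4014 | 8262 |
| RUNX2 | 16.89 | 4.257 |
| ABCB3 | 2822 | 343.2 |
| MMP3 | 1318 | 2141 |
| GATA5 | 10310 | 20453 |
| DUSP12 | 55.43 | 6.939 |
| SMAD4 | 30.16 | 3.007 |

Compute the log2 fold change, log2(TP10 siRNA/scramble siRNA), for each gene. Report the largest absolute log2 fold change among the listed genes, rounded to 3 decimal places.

log2(8262/4014) = 1.041  (MCL1)
log2(4.257/16.89) = -1.988  (RUNX2)
log2(343.2/2822) = -3.040  (ABCB3)
log2(2141/1318) = 0.700  (MMP3)
log2(20453/10310) = 0.988  (GATA5)
log2(6.939/55.43) = -2.998  (DUSP12)
log2(3.007/30.16) = -3.326  (SMAD4)
The largest magnitude belongs to SMAD4.

3.326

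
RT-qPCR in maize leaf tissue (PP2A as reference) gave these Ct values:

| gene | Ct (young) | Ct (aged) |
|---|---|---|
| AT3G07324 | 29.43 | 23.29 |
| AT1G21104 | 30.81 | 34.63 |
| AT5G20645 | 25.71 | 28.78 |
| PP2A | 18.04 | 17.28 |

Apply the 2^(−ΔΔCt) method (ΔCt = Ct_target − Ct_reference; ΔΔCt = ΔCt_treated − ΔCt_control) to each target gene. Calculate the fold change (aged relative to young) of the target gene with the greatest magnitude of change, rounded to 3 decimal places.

AT3G07324: ΔΔCt = (23.29−17.28) − (29.43−18.04) = 6.01 − 11.39 = -5.38; fold change = 2^5.38 = 41.643
AT1G21104: ΔΔCt = (34.63−17.28) − (30.81−18.04) = 17.35 − 12.77 = 4.58; fold change = 2^-4.58 = 0.042
AT5G20645: ΔΔCt = (28.78−17.28) − (25.71−18.04) = 11.50 − 7.67 = 3.83; fold change = 2^-3.83 = 0.070
AT3G07324 has the largest |ΔΔCt| = 5.38.

41.643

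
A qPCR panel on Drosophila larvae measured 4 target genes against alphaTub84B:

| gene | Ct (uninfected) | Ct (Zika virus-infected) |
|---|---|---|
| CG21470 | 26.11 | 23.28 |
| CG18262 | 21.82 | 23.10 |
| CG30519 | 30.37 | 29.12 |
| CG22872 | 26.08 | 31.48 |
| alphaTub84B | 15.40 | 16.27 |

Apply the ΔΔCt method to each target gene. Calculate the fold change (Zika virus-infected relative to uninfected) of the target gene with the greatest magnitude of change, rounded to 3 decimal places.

0.043

CG21470: ΔΔCt = (23.28−16.27) − (26.11−15.40) = 7.01 − 10.71 = -3.70; fold change = 2^3.70 = 12.996
CG18262: ΔΔCt = (23.10−16.27) − (21.82−15.40) = 6.83 − 6.42 = 0.41; fold change = 2^-0.41 = 0.753
CG30519: ΔΔCt = (29.12−16.27) − (30.37−15.40) = 12.85 − 14.97 = -2.12; fold change = 2^2.12 = 4.347
CG22872: ΔΔCt = (31.48−16.27) − (26.08−15.40) = 15.21 − 10.68 = 4.53; fold change = 2^-4.53 = 0.043
CG22872 has the largest |ΔΔCt| = 4.53.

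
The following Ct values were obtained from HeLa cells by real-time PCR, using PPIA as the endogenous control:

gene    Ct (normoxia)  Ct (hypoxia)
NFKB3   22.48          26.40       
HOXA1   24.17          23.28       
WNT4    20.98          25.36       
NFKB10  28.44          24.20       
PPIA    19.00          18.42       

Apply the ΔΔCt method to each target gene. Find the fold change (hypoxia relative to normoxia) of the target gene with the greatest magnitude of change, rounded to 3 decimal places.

NFKB3: ΔΔCt = (26.40−18.42) − (22.48−19.00) = 7.98 − 3.48 = 4.50; fold change = 2^-4.50 = 0.044
HOXA1: ΔΔCt = (23.28−18.42) − (24.17−19.00) = 4.86 − 5.17 = -0.31; fold change = 2^0.31 = 1.240
WNT4: ΔΔCt = (25.36−18.42) − (20.98−19.00) = 6.94 − 1.98 = 4.96; fold change = 2^-4.96 = 0.032
NFKB10: ΔΔCt = (24.20−18.42) − (28.44−19.00) = 5.78 − 9.44 = -3.66; fold change = 2^3.66 = 12.641
WNT4 has the largest |ΔΔCt| = 4.96.

0.032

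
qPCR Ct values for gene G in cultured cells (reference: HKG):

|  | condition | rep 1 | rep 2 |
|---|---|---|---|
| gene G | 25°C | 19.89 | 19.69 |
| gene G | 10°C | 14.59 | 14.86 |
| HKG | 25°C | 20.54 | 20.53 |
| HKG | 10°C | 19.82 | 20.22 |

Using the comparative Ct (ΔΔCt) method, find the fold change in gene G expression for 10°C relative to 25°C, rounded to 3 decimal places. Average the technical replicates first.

Mean Ct: gene G 25°C 19.790; gene G 10°C 14.725; HKG 25°C 20.535; HKG 10°C 20.020
ΔCt(25°C) = 19.790 − 20.535 = -0.745
ΔCt(10°C) = 14.725 − 20.020 = -5.295
ΔΔCt = -5.295 − (-0.745) = -4.550
Fold change = 2^(−(-4.550)) = 2^4.550 = 23.4254

23.425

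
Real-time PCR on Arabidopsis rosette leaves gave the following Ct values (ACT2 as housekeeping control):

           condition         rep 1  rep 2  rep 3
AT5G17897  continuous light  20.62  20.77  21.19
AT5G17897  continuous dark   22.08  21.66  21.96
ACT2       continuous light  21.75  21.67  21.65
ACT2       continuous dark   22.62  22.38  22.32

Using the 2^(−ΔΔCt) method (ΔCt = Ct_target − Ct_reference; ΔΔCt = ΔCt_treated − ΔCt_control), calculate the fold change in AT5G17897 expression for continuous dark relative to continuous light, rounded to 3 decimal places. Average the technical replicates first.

Mean Ct: AT5G17897 continuous light 20.860; AT5G17897 continuous dark 21.900; ACT2 continuous light 21.690; ACT2 continuous dark 22.440
ΔCt(continuous light) = 20.860 − 21.690 = -0.830
ΔCt(continuous dark) = 21.900 − 22.440 = -0.540
ΔΔCt = -0.540 − (-0.830) = 0.290
Fold change = 2^(−0.290) = 0.8179

0.818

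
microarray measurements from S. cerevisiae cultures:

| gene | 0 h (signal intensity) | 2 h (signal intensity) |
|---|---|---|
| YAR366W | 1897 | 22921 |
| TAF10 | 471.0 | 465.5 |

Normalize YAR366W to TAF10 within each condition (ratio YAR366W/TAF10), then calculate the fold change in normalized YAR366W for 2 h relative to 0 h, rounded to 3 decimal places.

YAR366W/TAF10 (0 h) = 1897 / 471.0 = 4.0276
YAR366W/TAF10 (2 h) = 22921 / 465.5 = 49.24
Fold change = 49.24 / 4.0276 = 12.2255

12.226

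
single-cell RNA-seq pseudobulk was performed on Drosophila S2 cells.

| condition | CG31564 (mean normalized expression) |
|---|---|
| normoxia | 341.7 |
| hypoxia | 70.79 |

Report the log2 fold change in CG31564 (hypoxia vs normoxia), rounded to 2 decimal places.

-2.27

Fold change = 70.79 / 341.7 = 0.2072
log2(0.2072) = -2.271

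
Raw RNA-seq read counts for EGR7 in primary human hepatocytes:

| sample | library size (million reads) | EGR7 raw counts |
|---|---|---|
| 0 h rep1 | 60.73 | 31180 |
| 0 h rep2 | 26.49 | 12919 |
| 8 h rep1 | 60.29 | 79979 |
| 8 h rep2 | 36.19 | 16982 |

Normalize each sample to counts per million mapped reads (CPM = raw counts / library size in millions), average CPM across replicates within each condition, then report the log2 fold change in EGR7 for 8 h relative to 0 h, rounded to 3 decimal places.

0.843

CPM(0 h rep1) = 31180 / 60.73 = 513.4201
CPM(0 h rep2) = 12919 / 26.49 = 487.6935
CPM(8 h rep1) = 79979 / 60.29 = 1326.5716
CPM(8 h rep2) = 16982 / 36.19 = 469.2456
mean CPM(0 h) = 500.5568; mean CPM(8 h) = 897.9086
Fold change = 897.9086 / 500.5568 = 1.79382
log2(1.79382) = 0.8430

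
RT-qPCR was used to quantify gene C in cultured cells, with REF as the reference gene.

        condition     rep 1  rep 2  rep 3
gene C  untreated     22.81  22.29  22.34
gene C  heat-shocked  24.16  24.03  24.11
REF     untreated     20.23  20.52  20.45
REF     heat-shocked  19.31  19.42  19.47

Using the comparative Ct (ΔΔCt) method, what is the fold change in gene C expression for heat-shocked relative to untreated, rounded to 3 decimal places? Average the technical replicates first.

0.163

Mean Ct: gene C untreated 22.480; gene C heat-shocked 24.100; REF untreated 20.400; REF heat-shocked 19.400
ΔCt(untreated) = 22.480 − 20.400 = 2.080
ΔCt(heat-shocked) = 24.100 − 19.400 = 4.700
ΔΔCt = 4.700 − 2.080 = 2.620
Fold change = 2^(−2.620) = 0.1627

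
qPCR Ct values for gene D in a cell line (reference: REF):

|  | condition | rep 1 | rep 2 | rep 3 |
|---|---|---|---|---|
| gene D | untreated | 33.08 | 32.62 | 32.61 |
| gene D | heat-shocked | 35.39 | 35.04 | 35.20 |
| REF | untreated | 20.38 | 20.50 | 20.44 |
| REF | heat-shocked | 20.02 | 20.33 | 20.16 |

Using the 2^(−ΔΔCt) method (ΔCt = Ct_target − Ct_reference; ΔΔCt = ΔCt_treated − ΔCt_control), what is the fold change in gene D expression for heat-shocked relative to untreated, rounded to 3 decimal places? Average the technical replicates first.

0.153

Mean Ct: gene D untreated 32.770; gene D heat-shocked 35.210; REF untreated 20.440; REF heat-shocked 20.170
ΔCt(untreated) = 32.770 − 20.440 = 12.330
ΔCt(heat-shocked) = 35.210 − 20.170 = 15.040
ΔΔCt = 15.040 − 12.330 = 2.710
Fold change = 2^(−2.710) = 0.1528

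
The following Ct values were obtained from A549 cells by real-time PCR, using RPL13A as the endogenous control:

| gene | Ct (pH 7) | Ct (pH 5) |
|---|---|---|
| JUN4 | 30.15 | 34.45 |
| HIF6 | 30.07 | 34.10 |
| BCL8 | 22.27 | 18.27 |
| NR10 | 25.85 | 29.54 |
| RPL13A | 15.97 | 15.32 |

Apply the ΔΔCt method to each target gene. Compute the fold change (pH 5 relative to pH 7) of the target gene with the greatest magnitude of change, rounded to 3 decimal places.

JUN4: ΔΔCt = (34.45−15.32) − (30.15−15.97) = 19.13 − 14.18 = 4.95; fold change = 2^-4.95 = 0.032
HIF6: ΔΔCt = (34.10−15.32) − (30.07−15.97) = 18.78 − 14.10 = 4.68; fold change = 2^-4.68 = 0.039
BCL8: ΔΔCt = (18.27−15.32) − (22.27−15.97) = 2.95 − 6.30 = -3.35; fold change = 2^3.35 = 10.196
NR10: ΔΔCt = (29.54−15.32) − (25.85−15.97) = 14.22 − 9.88 = 4.34; fold change = 2^-4.34 = 0.049
JUN4 has the largest |ΔΔCt| = 4.95.

0.032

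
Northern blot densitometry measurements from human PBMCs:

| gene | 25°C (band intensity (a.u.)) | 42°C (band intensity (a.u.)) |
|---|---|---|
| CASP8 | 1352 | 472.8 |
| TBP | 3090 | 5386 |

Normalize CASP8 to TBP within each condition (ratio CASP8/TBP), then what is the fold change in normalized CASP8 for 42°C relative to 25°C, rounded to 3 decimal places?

CASP8/TBP (25°C) = 1352 / 3090 = 0.43754
CASP8/TBP (42°C) = 472.8 / 5386 = 0.087783
Fold change = 0.087783 / 0.43754 = 0.2006

0.201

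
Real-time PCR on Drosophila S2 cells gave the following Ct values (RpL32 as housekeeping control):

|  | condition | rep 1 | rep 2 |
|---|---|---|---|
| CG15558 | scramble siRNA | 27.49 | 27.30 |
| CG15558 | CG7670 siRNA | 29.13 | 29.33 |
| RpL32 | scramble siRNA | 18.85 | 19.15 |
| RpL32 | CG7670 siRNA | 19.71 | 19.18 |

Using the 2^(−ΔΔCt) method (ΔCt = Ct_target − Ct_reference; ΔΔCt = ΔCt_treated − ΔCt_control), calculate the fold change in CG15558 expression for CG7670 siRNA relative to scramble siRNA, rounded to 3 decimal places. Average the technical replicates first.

0.382

Mean Ct: CG15558 scramble siRNA 27.395; CG15558 CG7670 siRNA 29.230; RpL32 scramble siRNA 19.000; RpL32 CG7670 siRNA 19.445
ΔCt(scramble siRNA) = 27.395 − 19.000 = 8.395
ΔCt(CG7670 siRNA) = 29.230 − 19.445 = 9.785
ΔΔCt = 9.785 − 8.395 = 1.390
Fold change = 2^(−1.390) = 0.3816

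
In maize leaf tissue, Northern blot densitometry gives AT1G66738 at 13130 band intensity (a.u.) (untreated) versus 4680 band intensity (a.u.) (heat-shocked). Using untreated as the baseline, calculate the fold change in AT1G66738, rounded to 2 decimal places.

Fold change = 4680 / 13130 = 0.356
AT1G66738 is downregulated.

0.36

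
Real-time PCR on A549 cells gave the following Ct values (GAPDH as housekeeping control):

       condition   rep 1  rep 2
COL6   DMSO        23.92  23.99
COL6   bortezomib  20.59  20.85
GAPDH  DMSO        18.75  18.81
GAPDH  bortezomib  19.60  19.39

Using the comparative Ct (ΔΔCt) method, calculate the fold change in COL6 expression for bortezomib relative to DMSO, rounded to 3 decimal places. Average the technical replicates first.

Mean Ct: COL6 DMSO 23.955; COL6 bortezomib 20.720; GAPDH DMSO 18.780; GAPDH bortezomib 19.495
ΔCt(DMSO) = 23.955 − 18.780 = 5.175
ΔCt(bortezomib) = 20.720 − 19.495 = 1.225
ΔΔCt = 1.225 − 5.175 = -3.950
Fold change = 2^(−(-3.950)) = 2^3.950 = 15.4550

15.455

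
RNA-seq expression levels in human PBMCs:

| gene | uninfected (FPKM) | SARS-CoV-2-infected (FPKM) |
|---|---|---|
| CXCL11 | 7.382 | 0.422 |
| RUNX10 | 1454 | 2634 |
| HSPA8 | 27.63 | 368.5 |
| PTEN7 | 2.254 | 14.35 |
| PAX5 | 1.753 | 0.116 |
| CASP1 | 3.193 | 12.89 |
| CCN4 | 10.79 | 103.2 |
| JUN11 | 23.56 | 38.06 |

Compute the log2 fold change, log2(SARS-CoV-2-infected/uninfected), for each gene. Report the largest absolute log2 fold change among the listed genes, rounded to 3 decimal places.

4.129

log2(0.422/7.382) = -4.129  (CXCL11)
log2(2634/1454) = 0.857  (RUNX10)
log2(368.5/27.63) = 3.737  (HSPA8)
log2(14.35/2.254) = 2.670  (PTEN7)
log2(0.116/1.753) = -3.918  (PAX5)
log2(12.89/3.193) = 2.013  (CASP1)
log2(103.2/10.79) = 3.258  (CCN4)
log2(38.06/23.56) = 0.692  (JUN11)
The largest magnitude belongs to CXCL11.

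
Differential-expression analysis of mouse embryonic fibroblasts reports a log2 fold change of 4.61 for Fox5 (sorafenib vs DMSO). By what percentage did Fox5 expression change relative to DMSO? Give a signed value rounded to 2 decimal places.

2342.01%

Fold change = 2^(4.61) = 24.4201
Percent change = (FC − 1) × 100% = (24.4201 − 1) × 100 = 2342.01%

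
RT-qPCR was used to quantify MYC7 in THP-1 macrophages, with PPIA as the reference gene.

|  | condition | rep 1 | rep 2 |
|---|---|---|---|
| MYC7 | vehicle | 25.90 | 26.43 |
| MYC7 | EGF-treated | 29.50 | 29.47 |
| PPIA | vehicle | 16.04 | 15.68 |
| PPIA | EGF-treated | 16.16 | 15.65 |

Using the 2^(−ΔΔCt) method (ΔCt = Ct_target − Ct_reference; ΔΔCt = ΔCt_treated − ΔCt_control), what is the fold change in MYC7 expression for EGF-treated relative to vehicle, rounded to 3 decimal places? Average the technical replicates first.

0.103

Mean Ct: MYC7 vehicle 26.165; MYC7 EGF-treated 29.485; PPIA vehicle 15.860; PPIA EGF-treated 15.905
ΔCt(vehicle) = 26.165 − 15.860 = 10.305
ΔCt(EGF-treated) = 29.485 − 15.905 = 13.580
ΔΔCt = 13.580 − 10.305 = 3.275
Fold change = 2^(−3.275) = 0.1033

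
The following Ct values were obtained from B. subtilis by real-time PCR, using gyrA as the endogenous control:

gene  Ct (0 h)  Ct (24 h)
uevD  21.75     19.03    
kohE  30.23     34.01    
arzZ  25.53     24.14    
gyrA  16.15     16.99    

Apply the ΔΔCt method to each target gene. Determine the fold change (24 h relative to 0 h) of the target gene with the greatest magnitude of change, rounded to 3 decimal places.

11.794

uevD: ΔΔCt = (19.03−16.99) − (21.75−16.15) = 2.04 − 5.60 = -3.56; fold change = 2^3.56 = 11.794
kohE: ΔΔCt = (34.01−16.99) − (30.23−16.15) = 17.02 − 14.08 = 2.94; fold change = 2^-2.94 = 0.130
arzZ: ΔΔCt = (24.14−16.99) − (25.53−16.15) = 7.15 − 9.38 = -2.23; fold change = 2^2.23 = 4.691
uevD has the largest |ΔΔCt| = 3.56.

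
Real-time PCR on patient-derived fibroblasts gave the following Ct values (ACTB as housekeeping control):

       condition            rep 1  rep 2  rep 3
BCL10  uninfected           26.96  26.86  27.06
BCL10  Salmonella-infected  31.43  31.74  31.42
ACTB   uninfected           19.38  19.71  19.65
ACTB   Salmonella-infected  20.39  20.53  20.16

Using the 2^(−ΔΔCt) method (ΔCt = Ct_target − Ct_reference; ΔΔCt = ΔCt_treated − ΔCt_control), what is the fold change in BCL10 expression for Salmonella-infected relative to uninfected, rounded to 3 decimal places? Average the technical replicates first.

0.072

Mean Ct: BCL10 uninfected 26.960; BCL10 Salmonella-infected 31.530; ACTB uninfected 19.580; ACTB Salmonella-infected 20.360
ΔCt(uninfected) = 26.960 − 19.580 = 7.380
ΔCt(Salmonella-infected) = 31.530 − 20.360 = 11.170
ΔΔCt = 11.170 − 7.380 = 3.790
Fold change = 2^(−3.790) = 0.0723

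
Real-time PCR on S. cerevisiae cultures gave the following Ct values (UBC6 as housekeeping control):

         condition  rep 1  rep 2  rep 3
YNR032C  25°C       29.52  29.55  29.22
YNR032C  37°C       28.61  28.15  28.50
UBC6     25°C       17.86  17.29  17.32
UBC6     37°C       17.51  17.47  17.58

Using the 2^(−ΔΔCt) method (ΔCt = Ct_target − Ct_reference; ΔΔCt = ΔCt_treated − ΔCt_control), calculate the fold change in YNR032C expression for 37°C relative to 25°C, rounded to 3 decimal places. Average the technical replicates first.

Mean Ct: YNR032C 25°C 29.430; YNR032C 37°C 28.420; UBC6 25°C 17.490; UBC6 37°C 17.520
ΔCt(25°C) = 29.430 − 17.490 = 11.940
ΔCt(37°C) = 28.420 − 17.520 = 10.900
ΔΔCt = 10.900 − 11.940 = -1.040
Fold change = 2^(−(-1.040)) = 2^1.040 = 2.0562

2.056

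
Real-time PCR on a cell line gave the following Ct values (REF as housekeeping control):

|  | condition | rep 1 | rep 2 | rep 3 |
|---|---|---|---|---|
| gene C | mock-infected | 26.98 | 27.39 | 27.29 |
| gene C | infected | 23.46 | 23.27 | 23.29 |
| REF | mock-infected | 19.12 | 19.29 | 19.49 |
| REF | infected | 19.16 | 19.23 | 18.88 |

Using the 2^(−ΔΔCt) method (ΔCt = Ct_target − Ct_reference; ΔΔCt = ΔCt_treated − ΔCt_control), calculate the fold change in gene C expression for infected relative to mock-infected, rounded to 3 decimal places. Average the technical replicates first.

Mean Ct: gene C mock-infected 27.220; gene C infected 23.340; REF mock-infected 19.300; REF infected 19.090
ΔCt(mock-infected) = 27.220 − 19.300 = 7.920
ΔCt(infected) = 23.340 − 19.090 = 4.250
ΔΔCt = 4.250 − 7.920 = -3.670
Fold change = 2^(−(-3.670)) = 2^3.670 = 12.7286

12.729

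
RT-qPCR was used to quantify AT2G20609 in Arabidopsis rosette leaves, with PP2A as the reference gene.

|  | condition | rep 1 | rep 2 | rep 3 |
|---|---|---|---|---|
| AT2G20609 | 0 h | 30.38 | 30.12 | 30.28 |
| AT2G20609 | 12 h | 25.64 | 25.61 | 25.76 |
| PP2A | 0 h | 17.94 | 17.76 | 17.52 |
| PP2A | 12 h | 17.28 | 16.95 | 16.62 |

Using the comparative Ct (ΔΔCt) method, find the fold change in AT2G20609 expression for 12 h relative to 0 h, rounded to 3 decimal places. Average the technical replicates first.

13.929

Mean Ct: AT2G20609 0 h 30.260; AT2G20609 12 h 25.670; PP2A 0 h 17.740; PP2A 12 h 16.950
ΔCt(0 h) = 30.260 − 17.740 = 12.520
ΔCt(12 h) = 25.670 − 16.950 = 8.720
ΔΔCt = 8.720 − 12.520 = -3.800
Fold change = 2^(−(-3.800)) = 2^3.800 = 13.9288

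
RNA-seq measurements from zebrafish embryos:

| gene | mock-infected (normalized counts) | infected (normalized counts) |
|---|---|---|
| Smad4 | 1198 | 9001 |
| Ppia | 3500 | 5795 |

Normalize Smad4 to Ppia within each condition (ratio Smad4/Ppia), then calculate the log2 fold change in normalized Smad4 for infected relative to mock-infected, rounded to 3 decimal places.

Smad4/Ppia (mock-infected) = 1198 / 3500 = 0.34229
Smad4/Ppia (infected) = 9001 / 5795 = 1.5532
Fold change = 1.5532 / 0.34229 = 4.5378
log2(4.5378) = 2.1820

2.182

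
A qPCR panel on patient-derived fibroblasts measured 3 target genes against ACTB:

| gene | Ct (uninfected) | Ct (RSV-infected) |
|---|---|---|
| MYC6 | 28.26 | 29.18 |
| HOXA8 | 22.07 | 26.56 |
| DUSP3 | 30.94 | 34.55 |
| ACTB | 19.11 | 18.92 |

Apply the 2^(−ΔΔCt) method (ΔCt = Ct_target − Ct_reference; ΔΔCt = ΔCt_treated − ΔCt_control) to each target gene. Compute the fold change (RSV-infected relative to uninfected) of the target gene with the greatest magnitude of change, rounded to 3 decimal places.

MYC6: ΔΔCt = (29.18−18.92) − (28.26−19.11) = 10.26 − 9.15 = 1.11; fold change = 2^-1.11 = 0.463
HOXA8: ΔΔCt = (26.56−18.92) − (22.07−19.11) = 7.64 − 2.96 = 4.68; fold change = 2^-4.68 = 0.039
DUSP3: ΔΔCt = (34.55−18.92) − (30.94−19.11) = 15.63 − 11.83 = 3.80; fold change = 2^-3.80 = 0.072
HOXA8 has the largest |ΔΔCt| = 4.68.

0.039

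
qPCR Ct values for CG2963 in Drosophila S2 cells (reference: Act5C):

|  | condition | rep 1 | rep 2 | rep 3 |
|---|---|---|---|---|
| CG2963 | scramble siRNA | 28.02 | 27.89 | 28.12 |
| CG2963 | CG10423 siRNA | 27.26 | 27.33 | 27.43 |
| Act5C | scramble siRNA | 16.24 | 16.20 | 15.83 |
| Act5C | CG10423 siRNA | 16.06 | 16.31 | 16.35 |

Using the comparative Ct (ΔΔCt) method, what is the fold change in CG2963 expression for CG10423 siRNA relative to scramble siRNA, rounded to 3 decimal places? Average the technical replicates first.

1.765

Mean Ct: CG2963 scramble siRNA 28.010; CG2963 CG10423 siRNA 27.340; Act5C scramble siRNA 16.090; Act5C CG10423 siRNA 16.240
ΔCt(scramble siRNA) = 28.010 − 16.090 = 11.920
ΔCt(CG10423 siRNA) = 27.340 − 16.240 = 11.100
ΔΔCt = 11.100 − 11.920 = -0.820
Fold change = 2^(−(-0.820)) = 2^0.820 = 1.7654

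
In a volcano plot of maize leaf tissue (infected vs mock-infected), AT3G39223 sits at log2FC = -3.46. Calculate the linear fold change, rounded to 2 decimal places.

Fold change = 2^(-3.46) = 0.091
That is, AT3G39223 drops to 9.1% of the mock-infected level.

0.09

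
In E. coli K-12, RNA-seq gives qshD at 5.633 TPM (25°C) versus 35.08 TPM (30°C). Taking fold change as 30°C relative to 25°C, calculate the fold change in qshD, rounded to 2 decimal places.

Fold change = 35.08 / 5.633 = 6.228
qshD is upregulated.

6.23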